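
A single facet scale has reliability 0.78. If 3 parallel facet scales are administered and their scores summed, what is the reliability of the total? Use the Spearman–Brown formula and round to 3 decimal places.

ρ_k = kρ / (1 + (k−1)ρ) = 3·0.78 / (1 + 2·0.78) = 2.340 / 2.560 = 0.914.

0.914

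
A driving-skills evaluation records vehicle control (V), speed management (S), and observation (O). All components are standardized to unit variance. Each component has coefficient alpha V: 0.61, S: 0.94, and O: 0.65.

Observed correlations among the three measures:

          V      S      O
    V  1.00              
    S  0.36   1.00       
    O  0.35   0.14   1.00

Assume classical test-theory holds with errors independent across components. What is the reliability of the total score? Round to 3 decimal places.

Var(V+S+O) = 3 + 2·[0.36 + 0.35 + 0.14] = 3 + 1.7 = 4.7.
Under uncorrelated errors the observed covariances equal the true-score covariances, so only the own-variance terms attenuate.
True-score variance = [0.61 + 0.94 + 0.65] + 1.7 = 2.2 + 1.7 = 3.9.
Reliability = 3.9 / 4.7 = 0.830.

0.830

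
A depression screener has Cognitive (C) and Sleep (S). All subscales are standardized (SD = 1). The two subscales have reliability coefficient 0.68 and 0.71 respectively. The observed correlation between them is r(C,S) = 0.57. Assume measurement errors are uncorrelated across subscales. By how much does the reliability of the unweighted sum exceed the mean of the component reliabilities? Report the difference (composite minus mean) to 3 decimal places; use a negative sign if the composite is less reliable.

0.111

Var(sum) = 2 + 1.14 = 3.14; true-score variance = 1.39 + 1.14 = 2.53; composite reliability = 0.8057.
Mean component reliability = 0.6950.
Difference = 0.8057 − 0.6950 = 0.111.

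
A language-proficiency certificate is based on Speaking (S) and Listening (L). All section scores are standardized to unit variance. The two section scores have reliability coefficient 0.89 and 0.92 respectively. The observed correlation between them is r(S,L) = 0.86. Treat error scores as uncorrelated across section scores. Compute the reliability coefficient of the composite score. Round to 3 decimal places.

0.949

Var(S+L) = 2 + 2·[0.86] = 2 + 1.72 = 3.72.
With uncorrelated errors the cross-covariances are all true-score covariance, so they carry over unchanged; only the diagonal terms shrink to ρᵢσᵢ².
True-score variance = [0.89 + 0.92] + 1.72 = 1.81 + 1.72 = 3.53.
Reliability = 3.53 / 3.72 = 0.949.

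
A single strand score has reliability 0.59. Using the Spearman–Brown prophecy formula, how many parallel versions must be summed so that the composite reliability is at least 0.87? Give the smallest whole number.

k ≥ ρ*(1−ρ₁)/(ρ₁(1−ρ*)) = 0.87·0.41 / (0.59·0.13) = 4.651.
Smallest integer k = 5.

5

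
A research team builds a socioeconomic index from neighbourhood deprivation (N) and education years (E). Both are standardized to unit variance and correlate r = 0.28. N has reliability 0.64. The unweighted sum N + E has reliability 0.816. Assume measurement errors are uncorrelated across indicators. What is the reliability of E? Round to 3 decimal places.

Var(N+E) = 2 + 2·0.28 = 2.560.
True-score variance = ρ_N + ρ_E + 2·0.28, so 0.816 = (0.64 + ρ_E + 0.56) / 2.560.
ρ_E = 0.816·2.560 − 0.64 − 0.56 = 0.889.

0.889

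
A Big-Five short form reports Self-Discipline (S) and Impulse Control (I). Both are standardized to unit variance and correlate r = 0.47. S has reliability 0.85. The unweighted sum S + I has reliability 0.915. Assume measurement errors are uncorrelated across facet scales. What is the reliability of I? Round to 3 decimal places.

0.900

Var(S+I) = 2 + 2·0.47 = 2.940.
True-score variance = ρ_S + ρ_I + 2·0.47, so 0.915 = (0.85 + ρ_I + 0.94) / 2.940.
ρ_I = 0.915·2.940 − 0.85 − 0.94 = 0.900.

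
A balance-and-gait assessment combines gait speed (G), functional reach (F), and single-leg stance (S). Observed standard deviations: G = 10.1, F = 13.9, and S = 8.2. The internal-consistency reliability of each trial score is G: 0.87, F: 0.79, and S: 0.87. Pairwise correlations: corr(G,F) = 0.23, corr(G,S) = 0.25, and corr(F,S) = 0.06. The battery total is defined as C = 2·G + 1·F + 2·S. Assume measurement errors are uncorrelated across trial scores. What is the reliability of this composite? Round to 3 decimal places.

0.892

Var(C) = 2²·10.1² + 13.9² + 2²·8.2² + 2·[2·10.1·13.9·0.23 + 4·10.1·8.2·0.25 + 2·13.9·8.2·0.06] = 870.21 + 322.154 = 1192.36.
Under uncorrelated errors the observed covariances equal the true-score covariances, so only the own-variance terms attenuate.
True-score variance = [2²·10.1²·0.87 + 13.9²·0.79 + 2²·8.2²·0.87] + 322.154 = 741.626 + 322.154 = 1063.78.
Reliability = 1063.78 / 1192.36 = 0.892.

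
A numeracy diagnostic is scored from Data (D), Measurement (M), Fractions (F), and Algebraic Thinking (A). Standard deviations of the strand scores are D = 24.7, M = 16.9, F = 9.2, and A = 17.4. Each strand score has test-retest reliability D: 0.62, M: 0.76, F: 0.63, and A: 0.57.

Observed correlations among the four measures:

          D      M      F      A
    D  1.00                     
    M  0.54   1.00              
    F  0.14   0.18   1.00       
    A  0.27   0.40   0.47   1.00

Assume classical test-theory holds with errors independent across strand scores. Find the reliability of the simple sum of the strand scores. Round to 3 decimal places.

Var(D+M+F+A) = 24.7² + 16.9² + 9.2² + 17.4² + 2·[24.7·16.9·0.54 + 24.7·9.2·0.14 + 24.7·17.4·0.27 + 16.9·9.2·0.18 + 16.9·17.4·0.40 + 9.2·17.4·0.47] = 1283.1 + 1188.23 = 2471.33.
Because errors are independent across components, Cov(Tᵢ,Tⱼ) = Cov(Xᵢ,Xⱼ); the off-diagonal part of the true-score variance is the same as above.
True-score variance = [24.7²·0.62 + 16.9²·0.76 + 9.2²·0.63 + 17.4²·0.57] + 1188.23 = 821.216 + 1188.23 = 2009.44.
Reliability = 2009.44 / 2471.33 = 0.813.

0.813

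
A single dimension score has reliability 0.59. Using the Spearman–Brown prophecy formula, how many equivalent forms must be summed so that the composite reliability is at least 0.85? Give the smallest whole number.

k ≥ ρ*(1−ρ₁)/(ρ₁(1−ρ*)) = 0.85·0.41 / (0.59·0.15) = 3.938.
Smallest integer k = 4.

4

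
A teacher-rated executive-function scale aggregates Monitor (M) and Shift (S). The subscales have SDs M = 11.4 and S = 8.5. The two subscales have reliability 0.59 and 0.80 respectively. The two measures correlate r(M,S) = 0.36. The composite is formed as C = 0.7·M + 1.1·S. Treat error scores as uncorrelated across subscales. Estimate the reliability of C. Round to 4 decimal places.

Var(C) = 0.7²·11.4² + 1.1²·8.5² + 2·[0.77·11.4·8.5·0.36] = 151.103 + 53.7214 = 204.824.
With uncorrelated errors the cross-covariances are all true-score covariance, so they carry over unchanged; only the diagonal terms shrink to ρᵢσᵢ².
True-score variance = [0.7²·11.4²·0.59 + 1.1²·8.5²·0.80] + 53.7214 = 107.509 + 53.7214 = 161.231.
Reliability = 161.231 / 204.824 = 0.7872.

0.7872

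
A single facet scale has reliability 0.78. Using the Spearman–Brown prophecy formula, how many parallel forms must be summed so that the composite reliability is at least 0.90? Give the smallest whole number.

k ≥ ρ*(1−ρ₁)/(ρ₁(1−ρ*)) = 0.90·0.22 / (0.78·0.10) = 2.538.
Smallest integer k = 3.

3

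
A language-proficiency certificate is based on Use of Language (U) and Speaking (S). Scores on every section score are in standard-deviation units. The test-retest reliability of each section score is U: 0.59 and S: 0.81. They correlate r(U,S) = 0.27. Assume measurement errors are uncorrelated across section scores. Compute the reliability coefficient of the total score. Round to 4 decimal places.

0.7638

Var(U+S) = 2 + 2·[0.27] = 2 + 0.54 = 2.54.
Because errors are independent across components, Cov(Tᵢ,Tⱼ) = Cov(Xᵢ,Xⱼ); the off-diagonal part of the true-score variance is the same as above.
True-score variance = [0.59 + 0.81] + 0.54 = 1.4 + 0.54 = 1.94.
Reliability = 1.94 / 2.54 = 0.7638.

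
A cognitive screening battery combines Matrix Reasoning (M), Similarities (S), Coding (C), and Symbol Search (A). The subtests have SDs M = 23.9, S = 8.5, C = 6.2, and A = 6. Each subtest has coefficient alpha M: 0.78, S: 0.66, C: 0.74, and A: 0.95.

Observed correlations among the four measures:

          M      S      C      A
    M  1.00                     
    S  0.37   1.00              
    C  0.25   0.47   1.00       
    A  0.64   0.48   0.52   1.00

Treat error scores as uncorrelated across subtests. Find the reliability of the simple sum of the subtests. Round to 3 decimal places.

0.872

Var(M+S+C+A) = 23.9² + 8.5² + 6.2² + 6² + 2·[23.9·8.5·0.37 + 23.9·6.2·0.25 + 23.9·6·0.64 + 8.5·6.2·0.47 + 8.5·6·0.48 + 6.2·6·0.52] = 717.9 + 545.159 = 1263.06.
Because errors are independent across components, Cov(Tᵢ,Tⱼ) = Cov(Xᵢ,Xⱼ); the off-diagonal part of the true-score variance is the same as above.
True-score variance = [23.9²·0.78 + 8.5²·0.66 + 6.2²·0.74 + 6²·0.95] + 545.159 = 555.874 + 545.159 = 1101.03.
Reliability = 1101.03 / 1263.06 = 0.872.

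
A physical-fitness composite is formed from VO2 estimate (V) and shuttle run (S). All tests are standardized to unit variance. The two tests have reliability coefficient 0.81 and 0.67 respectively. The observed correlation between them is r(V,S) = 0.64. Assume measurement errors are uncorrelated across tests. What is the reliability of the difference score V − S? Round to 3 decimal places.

0.278

Var(V−S) = 1 + 1 − 2·0.64 = 2 − 1.28 = 0.72.
Under uncorrelated errors the observed covariances equal the true-score covariances, so only the own-variance terms attenuate.
True-score variance = [0.81 + 0.67] − 1.28 = 1.48 − 1.28 = 0.2.
Reliability = 0.2 / 0.72 = 0.278.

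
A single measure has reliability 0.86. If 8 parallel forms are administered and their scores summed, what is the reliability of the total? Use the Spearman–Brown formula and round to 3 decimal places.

ρ_k = kρ / (1 + (k−1)ρ) = 8·0.86 / (1 + 7·0.86) = 6.880 / 7.020 = 0.980.

0.980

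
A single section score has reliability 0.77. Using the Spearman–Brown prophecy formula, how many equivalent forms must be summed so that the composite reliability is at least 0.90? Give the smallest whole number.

k ≥ ρ*(1−ρ₁)/(ρ₁(1−ρ*)) = 0.90·0.23 / (0.77·0.10) = 2.688.
Smallest integer k = 3.

3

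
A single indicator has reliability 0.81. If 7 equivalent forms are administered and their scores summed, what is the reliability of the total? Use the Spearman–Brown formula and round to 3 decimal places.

ρ_k = kρ / (1 + (k−1)ρ) = 7·0.81 / (1 + 6·0.81) = 5.670 / 5.860 = 0.968.

0.968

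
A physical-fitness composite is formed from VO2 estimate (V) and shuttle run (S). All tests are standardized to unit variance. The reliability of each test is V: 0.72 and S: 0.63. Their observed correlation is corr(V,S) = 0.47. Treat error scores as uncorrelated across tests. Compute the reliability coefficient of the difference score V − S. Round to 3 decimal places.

Var(V−S) = 1 + 1 − 2·0.47 = 2 − 0.94 = 1.06.
With uncorrelated errors the cross-covariances are all true-score covariance, so they carry over unchanged; only the diagonal terms shrink to ρᵢσᵢ².
True-score variance = [0.72 + 0.63] − 0.94 = 1.35 − 0.94 = 0.41.
Reliability = 0.41 / 1.06 = 0.387.

0.387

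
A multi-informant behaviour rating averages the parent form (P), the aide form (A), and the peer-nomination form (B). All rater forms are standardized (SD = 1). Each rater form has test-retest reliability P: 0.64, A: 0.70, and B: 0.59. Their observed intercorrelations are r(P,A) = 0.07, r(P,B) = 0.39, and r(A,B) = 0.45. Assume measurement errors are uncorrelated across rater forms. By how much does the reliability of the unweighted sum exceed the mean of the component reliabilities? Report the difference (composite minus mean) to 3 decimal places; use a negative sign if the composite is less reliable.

0.135

Var(sum) = 3 + 1.82 = 4.82; true-score variance = 1.93 + 1.82 = 3.75; composite reliability = 0.7780.
Mean component reliability = 0.6433.
Difference = 0.7780 − 0.6433 = 0.135.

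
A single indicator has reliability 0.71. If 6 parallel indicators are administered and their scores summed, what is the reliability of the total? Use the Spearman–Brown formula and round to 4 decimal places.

ρ_k = kρ / (1 + (k−1)ρ) = 6·0.71 / (1 + 5·0.71) = 4.260 / 4.550 = 0.9363.

0.9363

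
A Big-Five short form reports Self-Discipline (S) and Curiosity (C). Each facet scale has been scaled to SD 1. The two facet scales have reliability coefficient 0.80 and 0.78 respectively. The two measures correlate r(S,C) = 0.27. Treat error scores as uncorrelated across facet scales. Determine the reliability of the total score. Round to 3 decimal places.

Var(S+C) = 2 + 2·[0.27] = 2 + 0.54 = 2.54.
With uncorrelated errors the cross-covariances are all true-score covariance, so they carry over unchanged; only the diagonal terms shrink to ρᵢσᵢ².
True-score variance = [0.80 + 0.78] + 0.54 = 1.58 + 0.54 = 2.12.
Reliability = 2.12 / 2.54 = 0.835.

0.835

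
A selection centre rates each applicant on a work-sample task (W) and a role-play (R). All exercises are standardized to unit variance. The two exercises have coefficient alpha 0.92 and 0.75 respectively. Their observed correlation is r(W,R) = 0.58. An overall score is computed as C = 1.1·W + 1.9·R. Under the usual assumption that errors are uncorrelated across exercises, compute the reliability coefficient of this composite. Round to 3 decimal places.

Var(C) = 1.1² + 1.9² + 2·[2.09·0.58] = 4.82 + 2.4244 = 7.2444.
With uncorrelated errors the cross-covariances are all true-score covariance, so they carry over unchanged; only the diagonal terms shrink to ρᵢσᵢ².
True-score variance = [1.1²·0.92 + 1.9²·0.75] + 2.4244 = 3.8207 + 2.4244 = 6.2451.
Reliability = 6.2451 / 7.2444 = 0.862.

0.862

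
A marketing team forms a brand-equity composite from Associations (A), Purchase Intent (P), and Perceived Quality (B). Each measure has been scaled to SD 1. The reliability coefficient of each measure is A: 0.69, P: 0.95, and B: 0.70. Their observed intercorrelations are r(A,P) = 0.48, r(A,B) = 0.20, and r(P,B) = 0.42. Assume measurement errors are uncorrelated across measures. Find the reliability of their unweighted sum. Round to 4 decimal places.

Var(A+P+B) = 3 + 2·[0.48 + 0.20 + 0.42] = 3 + 2.2 = 5.2.
Under uncorrelated errors the observed covariances equal the true-score covariances, so only the own-variance terms attenuate.
True-score variance = [0.69 + 0.95 + 0.70] + 2.2 = 2.34 + 2.2 = 4.54.
Reliability = 4.54 / 5.2 = 0.8731.

0.8731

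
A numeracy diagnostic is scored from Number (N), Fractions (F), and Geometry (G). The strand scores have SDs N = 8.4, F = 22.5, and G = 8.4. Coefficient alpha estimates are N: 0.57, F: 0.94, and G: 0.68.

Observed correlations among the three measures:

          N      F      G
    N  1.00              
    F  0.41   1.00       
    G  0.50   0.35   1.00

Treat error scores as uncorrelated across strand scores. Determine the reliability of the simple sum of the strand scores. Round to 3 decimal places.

Var(N+F+G) = 8.4² + 22.5² + 8.4² + 2·[8.4·22.5·0.41 + 8.4·8.4·0.50 + 22.5·8.4·0.35] = 647.37 + 357.84 = 1005.21.
Under uncorrelated errors the observed covariances equal the true-score covariances, so only the own-variance terms attenuate.
True-score variance = [8.4²·0.57 + 22.5²·0.94 + 8.4²·0.68] + 357.84 = 564.075 + 357.84 = 921.915.
Reliability = 921.915 / 1005.21 = 0.917.

0.917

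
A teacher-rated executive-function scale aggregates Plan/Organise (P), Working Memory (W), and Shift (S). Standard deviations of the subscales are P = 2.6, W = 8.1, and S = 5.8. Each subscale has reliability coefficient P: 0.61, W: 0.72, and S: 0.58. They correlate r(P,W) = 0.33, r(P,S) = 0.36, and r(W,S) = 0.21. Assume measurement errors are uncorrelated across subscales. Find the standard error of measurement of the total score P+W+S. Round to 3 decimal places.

5.928

Var(total) = 106.01 + 44.4888 = 150.499.
True-score variance = 70.874 + 44.4888 = 115.363, so reliability = 0.7665.
Error variance = 150.499 − 115.363 = 35.136; SEM = √35.136 = 5.928.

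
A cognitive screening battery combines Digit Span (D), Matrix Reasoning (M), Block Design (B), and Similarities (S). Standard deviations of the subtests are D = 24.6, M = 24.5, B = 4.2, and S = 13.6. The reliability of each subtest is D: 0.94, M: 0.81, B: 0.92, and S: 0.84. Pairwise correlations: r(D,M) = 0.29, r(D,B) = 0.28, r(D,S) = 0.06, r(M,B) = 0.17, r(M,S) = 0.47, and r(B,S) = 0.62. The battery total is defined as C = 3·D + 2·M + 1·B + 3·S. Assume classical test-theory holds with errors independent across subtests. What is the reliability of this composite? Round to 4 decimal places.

0.9266

Var(C) = 3²·24.6² + 2²·24.5² + 4.2² + 3²·13.6² + 2·[6·24.6·24.5·0.29 + 3·24.6·4.2·0.28 + 9·24.6·13.6·0.06 + 2·24.5·4.2·0.17 + 6·24.5·13.6·0.47 + 3·4.2·13.6·0.62] = 9529.72 + 4794 = 14323.7.
Under uncorrelated errors the observed covariances equal the true-score covariances, so only the own-variance terms attenuate.
True-score variance = [3²·24.6²·0.94 + 2²·24.5²·0.81 + 4.2²·0.92 + 3²·13.6²·0.84] + 4794 = 8478.99 + 4794 = 13273.
Reliability = 13273 / 14323.7 = 0.9266.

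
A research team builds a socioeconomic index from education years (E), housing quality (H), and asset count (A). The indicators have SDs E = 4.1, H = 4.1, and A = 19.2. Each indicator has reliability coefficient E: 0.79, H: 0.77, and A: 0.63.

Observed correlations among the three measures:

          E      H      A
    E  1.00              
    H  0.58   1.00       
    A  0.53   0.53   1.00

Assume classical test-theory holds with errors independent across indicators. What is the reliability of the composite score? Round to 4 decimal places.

0.7557

Var(E+H+A) = 4.1² + 4.1² + 19.2² + 2·[4.1·4.1·0.58 + 4.1·19.2·0.53 + 4.1·19.2·0.53] = 402.26 + 186.386 = 588.646.
Under uncorrelated errors the observed covariances equal the true-score covariances, so only the own-variance terms attenuate.
True-score variance = [4.1²·0.79 + 4.1²·0.77 + 19.2²·0.63] + 186.386 = 258.467 + 186.386 = 444.853.
Reliability = 444.853 / 588.646 = 0.7557.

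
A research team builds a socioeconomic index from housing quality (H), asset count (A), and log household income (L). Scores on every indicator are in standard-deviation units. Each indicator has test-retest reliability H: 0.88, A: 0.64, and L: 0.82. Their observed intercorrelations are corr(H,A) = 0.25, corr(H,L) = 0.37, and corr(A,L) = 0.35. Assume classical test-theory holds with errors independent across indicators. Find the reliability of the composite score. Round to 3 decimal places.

Var(H+A+L) = 3 + 2·[0.25 + 0.37 + 0.35] = 3 + 1.94 = 4.94.
Under uncorrelated errors the observed covariances equal the true-score covariances, so only the own-variance terms attenuate.
True-score variance = [0.88 + 0.64 + 0.82] + 1.94 = 2.34 + 1.94 = 4.28.
Reliability = 4.28 / 4.94 = 0.866.

0.866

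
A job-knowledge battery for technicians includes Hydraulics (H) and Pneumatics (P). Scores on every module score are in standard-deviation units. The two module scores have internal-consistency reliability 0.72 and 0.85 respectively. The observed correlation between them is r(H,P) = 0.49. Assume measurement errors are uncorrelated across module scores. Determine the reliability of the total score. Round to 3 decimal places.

0.856

Var(H+P) = 2 + 2·[0.49] = 2 + 0.98 = 2.98.
Because errors are independent across components, Cov(Tᵢ,Tⱼ) = Cov(Xᵢ,Xⱼ); the off-diagonal part of the true-score variance is the same as above.
True-score variance = [0.72 + 0.85] + 0.98 = 1.57 + 0.98 = 2.55.
Reliability = 2.55 / 2.98 = 0.856.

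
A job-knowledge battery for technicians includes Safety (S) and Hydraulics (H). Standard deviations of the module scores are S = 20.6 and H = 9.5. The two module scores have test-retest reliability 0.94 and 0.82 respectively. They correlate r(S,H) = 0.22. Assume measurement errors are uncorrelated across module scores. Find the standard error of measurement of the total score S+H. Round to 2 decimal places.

Var(total) = 514.61 + 86.108 = 600.718.
True-score variance = 472.903 + 86.108 = 559.011, so reliability = 0.9306.
Error variance = 600.718 − 559.011 = 41.7066; SEM = √41.7066 = 6.46.

6.46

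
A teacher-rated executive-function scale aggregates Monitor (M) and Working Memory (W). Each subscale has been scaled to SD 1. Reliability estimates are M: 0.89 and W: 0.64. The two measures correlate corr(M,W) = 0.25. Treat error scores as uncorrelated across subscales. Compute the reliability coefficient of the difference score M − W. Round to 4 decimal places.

Var(M−W) = 1 + 1 − 2·0.25 = 2 − 0.5 = 1.5.
With uncorrelated errors the cross-covariances are all true-score covariance, so they carry over unchanged; only the diagonal terms shrink to ρᵢσᵢ².
True-score variance = [0.89 + 0.64] − 0.5 = 1.53 − 0.5 = 1.03.
Reliability = 1.03 / 1.5 = 0.6867.

0.6867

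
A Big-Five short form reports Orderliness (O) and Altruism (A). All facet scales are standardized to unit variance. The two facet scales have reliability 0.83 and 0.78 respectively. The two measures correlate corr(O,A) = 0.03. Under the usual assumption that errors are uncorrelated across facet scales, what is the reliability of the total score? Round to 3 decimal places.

0.811

Var(O+A) = 2 + 2·[0.03] = 2 + 0.06 = 2.06.
Under uncorrelated errors the observed covariances equal the true-score covariances, so only the own-variance terms attenuate.
True-score variance = [0.83 + 0.78] + 0.06 = 1.61 + 0.06 = 1.67.
Reliability = 1.67 / 2.06 = 0.811.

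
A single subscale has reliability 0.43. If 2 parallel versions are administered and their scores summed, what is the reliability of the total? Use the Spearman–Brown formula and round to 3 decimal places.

ρ_k = kρ / (1 + (k−1)ρ) = 2·0.43 / (1 + 1·0.43) = 0.860 / 1.430 = 0.601.

0.601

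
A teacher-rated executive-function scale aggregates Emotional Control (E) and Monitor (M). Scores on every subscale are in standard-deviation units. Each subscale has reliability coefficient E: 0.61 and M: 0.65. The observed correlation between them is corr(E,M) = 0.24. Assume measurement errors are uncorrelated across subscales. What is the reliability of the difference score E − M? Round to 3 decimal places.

0.513

Var(E−M) = 1 + 1 − 2·0.24 = 2 − 0.48 = 1.52.
Under uncorrelated errors the observed covariances equal the true-score covariances, so only the own-variance terms attenuate.
True-score variance = [0.61 + 0.65] − 0.48 = 1.26 − 0.48 = 0.78.
Reliability = 0.78 / 1.52 = 0.513.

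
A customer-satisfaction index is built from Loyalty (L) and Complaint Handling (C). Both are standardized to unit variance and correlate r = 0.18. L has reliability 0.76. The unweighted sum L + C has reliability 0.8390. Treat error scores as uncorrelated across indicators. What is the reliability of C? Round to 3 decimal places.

0.860

Var(L+C) = 2 + 2·0.18 = 2.360.
True-score variance = ρ_L + ρ_C + 2·0.18, so 0.8390 = (0.76 + ρ_C + 0.36) / 2.360.
ρ_C = 0.8390·2.360 − 0.76 − 0.36 = 0.860.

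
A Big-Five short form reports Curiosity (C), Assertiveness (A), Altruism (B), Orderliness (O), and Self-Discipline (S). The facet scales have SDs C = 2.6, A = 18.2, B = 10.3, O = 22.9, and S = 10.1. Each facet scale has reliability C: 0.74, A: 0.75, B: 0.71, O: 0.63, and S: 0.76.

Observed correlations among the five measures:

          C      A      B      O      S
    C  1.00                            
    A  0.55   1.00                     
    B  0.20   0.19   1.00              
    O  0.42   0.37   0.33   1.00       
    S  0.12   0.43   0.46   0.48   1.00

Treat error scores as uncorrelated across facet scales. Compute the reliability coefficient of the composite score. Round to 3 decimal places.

Var(C+A+B+O+S) = 2.6² + 18.2² + 10.3² + 22.9² + 10.1² + 2·[2.6·18.2·0.55 + 2.6·10.3·0.20 + 2.6·22.9·0.42 + 2.6·10.1·0.12 + 18.2·10.3·0.19 + 18.2·22.9·0.37 + 18.2·10.1·0.43 + 10.3·22.9·0.33 + 10.3·10.1·0.46 + 22.9·10.1·0.48] = 1070.51 + 1130.24 = 2200.75.
Under uncorrelated errors the observed covariances equal the true-score covariances, so only the own-variance terms attenuate.
True-score variance = [2.6²·0.74 + 18.2²·0.75 + 10.3²·0.71 + 22.9²·0.63 + 10.1²·0.76] + 1130.24 = 736.662 + 1130.24 = 1866.9.
Reliability = 1866.9 / 2200.75 = 0.848.

0.848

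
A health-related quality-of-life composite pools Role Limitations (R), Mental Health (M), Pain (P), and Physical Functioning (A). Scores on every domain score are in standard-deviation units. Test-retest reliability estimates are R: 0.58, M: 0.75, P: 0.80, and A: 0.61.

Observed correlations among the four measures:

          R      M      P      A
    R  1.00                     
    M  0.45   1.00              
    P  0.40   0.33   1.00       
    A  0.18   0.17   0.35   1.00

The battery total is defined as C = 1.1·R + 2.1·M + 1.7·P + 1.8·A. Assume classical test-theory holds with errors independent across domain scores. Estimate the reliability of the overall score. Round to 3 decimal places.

Var(C) = 1.1² + 2.1² + 1.7² + 1.8² + 2·[2.31·0.45 + 1.87·0.40 + 1.98·0.18 + 3.57·0.33 + 3.78·0.17 + 3.06·0.35] = 11.75 + 10.0712 = 21.8212.
Because errors are independent across components, Cov(Tᵢ,Tⱼ) = Cov(Xᵢ,Xⱼ); the off-diagonal part of the true-score variance is the same as above.
True-score variance = [1.1²·0.58 + 2.1²·0.75 + 1.7²·0.80 + 1.8²·0.61] + 10.0712 = 8.2977 + 10.0712 = 18.3689.
Reliability = 18.3689 / 21.8212 = 0.842.

0.842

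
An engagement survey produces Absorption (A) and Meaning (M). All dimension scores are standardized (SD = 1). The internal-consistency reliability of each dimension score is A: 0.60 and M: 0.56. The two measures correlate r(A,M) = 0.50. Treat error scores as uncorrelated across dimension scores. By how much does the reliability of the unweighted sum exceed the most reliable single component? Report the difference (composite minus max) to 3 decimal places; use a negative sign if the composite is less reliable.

0.120

Var(sum) = 2 + 1 = 3; true-score variance = 1.16 + 1 = 2.16; composite reliability = 0.7200.
Max component reliability = 0.6000.
Difference = 0.7200 − 0.6000 = 0.120.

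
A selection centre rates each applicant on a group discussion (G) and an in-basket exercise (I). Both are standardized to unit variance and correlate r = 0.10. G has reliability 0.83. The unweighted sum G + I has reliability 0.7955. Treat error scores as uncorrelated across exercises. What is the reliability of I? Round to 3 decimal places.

0.720

Var(G+I) = 2 + 2·0.10 = 2.200.
True-score variance = ρ_G + ρ_I + 2·0.10, so 0.7955 = (0.83 + ρ_I + 0.20) / 2.200.
ρ_I = 0.7955·2.200 − 0.83 − 0.20 = 0.720.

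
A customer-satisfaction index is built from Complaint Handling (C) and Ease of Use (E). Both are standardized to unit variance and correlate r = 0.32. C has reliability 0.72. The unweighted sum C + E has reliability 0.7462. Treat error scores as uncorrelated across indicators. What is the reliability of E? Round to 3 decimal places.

Var(C+E) = 2 + 2·0.32 = 2.640.
True-score variance = ρ_C + ρ_E + 2·0.32, so 0.7462 = (0.72 + ρ_E + 0.64) / 2.640.
ρ_E = 0.7462·2.640 − 0.72 − 0.64 = 0.610.

0.610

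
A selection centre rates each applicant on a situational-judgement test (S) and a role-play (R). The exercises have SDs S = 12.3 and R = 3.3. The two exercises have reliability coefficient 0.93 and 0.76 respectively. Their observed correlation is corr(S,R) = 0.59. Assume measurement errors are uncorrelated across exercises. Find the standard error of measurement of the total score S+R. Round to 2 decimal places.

Var(total) = 162.18 + 47.8962 = 210.076.
True-score variance = 148.976 + 47.8962 = 196.872, so reliability = 0.9371.
Error variance = 210.076 − 196.872 = 13.2039; SEM = √13.2039 = 3.63.

3.63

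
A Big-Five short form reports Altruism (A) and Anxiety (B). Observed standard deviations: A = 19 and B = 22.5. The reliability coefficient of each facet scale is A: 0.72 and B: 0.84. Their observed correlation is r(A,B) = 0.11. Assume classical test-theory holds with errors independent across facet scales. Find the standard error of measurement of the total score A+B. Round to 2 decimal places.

13.49

Var(total) = 867.25 + 94.05 = 961.3.
True-score variance = 685.17 + 94.05 = 779.22, so reliability = 0.8106.
Error variance = 961.3 − 779.22 = 182.08; SEM = √182.08 = 13.49.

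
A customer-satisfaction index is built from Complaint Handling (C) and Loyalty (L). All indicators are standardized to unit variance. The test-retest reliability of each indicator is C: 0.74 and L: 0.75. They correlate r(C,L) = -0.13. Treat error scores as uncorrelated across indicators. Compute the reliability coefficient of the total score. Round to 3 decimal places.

Var(C+L) = 2 + 2·[(-0.13)] = 2 − 0.26 = 1.74.
With uncorrelated errors the cross-covariances are all true-score covariance, so they carry over unchanged; only the diagonal terms shrink to ρᵢσᵢ².
True-score variance = [0.74 + 0.75] − 0.26 = 1.49 − 0.26 = 1.23.
Reliability = 1.23 / 1.74 = 0.707.

0.707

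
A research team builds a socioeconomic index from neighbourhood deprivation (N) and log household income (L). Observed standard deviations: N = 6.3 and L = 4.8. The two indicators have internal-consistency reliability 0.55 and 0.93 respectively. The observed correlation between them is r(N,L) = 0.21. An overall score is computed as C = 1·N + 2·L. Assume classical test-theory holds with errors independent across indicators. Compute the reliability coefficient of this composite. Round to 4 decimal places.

0.8454

Var(C) = 6.3² + 2²·4.8² + 2·[2·6.3·4.8·0.21] = 131.85 + 25.4016 = 157.252.
Because errors are independent across components, Cov(Tᵢ,Tⱼ) = Cov(Xᵢ,Xⱼ); the off-diagonal part of the true-score variance is the same as above.
True-score variance = [6.3²·0.55 + 2²·4.8²·0.93] + 25.4016 = 107.538 + 25.4016 = 132.94.
Reliability = 132.94 / 157.252 = 0.8454.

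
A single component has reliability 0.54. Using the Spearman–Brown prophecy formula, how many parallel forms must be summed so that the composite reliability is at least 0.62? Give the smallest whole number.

k ≥ ρ*(1−ρ₁)/(ρ₁(1−ρ*)) = 0.62·0.46 / (0.54·0.38) = 1.390.
Smallest integer k = 2.

2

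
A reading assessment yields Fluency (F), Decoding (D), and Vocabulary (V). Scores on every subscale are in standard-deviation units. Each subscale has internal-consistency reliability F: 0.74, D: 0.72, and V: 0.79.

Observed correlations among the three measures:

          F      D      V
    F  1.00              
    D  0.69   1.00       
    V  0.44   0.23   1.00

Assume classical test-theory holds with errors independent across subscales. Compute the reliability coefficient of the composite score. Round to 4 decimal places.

Var(F+D+V) = 3 + 2·[0.69 + 0.44 + 0.23] = 3 + 2.72 = 5.72.
Under uncorrelated errors the observed covariances equal the true-score covariances, so only the own-variance terms attenuate.
True-score variance = [0.74 + 0.72 + 0.79] + 2.72 = 2.25 + 2.72 = 4.97.
Reliability = 4.97 / 5.72 = 0.8689.

0.8689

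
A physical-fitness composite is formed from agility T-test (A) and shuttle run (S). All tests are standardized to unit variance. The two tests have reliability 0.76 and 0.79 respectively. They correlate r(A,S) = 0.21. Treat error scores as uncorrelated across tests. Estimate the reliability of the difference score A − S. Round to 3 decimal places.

Var(A−S) = 1 + 1 − 2·0.21 = 2 − 0.42 = 1.58.
Under uncorrelated errors the observed covariances equal the true-score covariances, so only the own-variance terms attenuate.
True-score variance = [0.76 + 0.79] − 0.42 = 1.55 − 0.42 = 1.13.
Reliability = 1.13 / 1.58 = 0.715.

0.715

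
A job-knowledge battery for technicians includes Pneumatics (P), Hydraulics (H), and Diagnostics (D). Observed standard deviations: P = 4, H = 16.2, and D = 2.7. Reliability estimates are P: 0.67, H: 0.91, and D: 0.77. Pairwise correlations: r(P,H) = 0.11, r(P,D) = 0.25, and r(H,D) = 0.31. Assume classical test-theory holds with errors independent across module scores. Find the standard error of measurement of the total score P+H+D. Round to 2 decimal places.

Var(total) = 285.73 + 46.7748 = 332.505.
True-score variance = 255.154 + 46.7748 = 301.928, so reliability = 0.9080.
Error variance = 332.505 − 301.928 = 30.5763; SEM = √30.5763 = 5.53.

5.53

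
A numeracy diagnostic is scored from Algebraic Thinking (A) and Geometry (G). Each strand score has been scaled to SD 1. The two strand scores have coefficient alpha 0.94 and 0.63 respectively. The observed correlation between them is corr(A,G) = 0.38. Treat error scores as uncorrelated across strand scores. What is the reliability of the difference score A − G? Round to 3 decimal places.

0.653

Var(A−G) = 1 + 1 − 2·0.38 = 2 − 0.76 = 1.24.
Because errors are independent across components, Cov(Tᵢ,Tⱼ) = Cov(Xᵢ,Xⱼ); the off-diagonal part of the true-score variance is the same as above.
True-score variance = [0.94 + 0.63] − 0.76 = 1.57 − 0.76 = 0.81.
Reliability = 0.81 / 1.24 = 0.653.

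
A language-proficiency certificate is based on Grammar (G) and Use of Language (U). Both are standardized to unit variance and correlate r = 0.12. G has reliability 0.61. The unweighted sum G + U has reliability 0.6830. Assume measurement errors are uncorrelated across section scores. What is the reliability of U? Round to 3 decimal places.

Var(G+U) = 2 + 2·0.12 = 2.240.
True-score variance = ρ_G + ρ_U + 2·0.12, so 0.6830 = (0.61 + ρ_U + 0.24) / 2.240.
ρ_U = 0.6830·2.240 − 0.61 − 0.24 = 0.680.

0.680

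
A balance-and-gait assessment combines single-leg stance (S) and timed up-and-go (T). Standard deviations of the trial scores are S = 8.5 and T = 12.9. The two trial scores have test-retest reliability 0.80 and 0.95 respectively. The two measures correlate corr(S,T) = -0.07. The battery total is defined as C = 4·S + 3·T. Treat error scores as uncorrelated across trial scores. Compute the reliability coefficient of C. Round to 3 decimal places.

0.876

Var(C) = 4²·8.5² + 3²·12.9² + 2·[12·8.5·12.9·(-0.07)] = 2653.69 − 184.212 = 2469.48.
Because errors are independent across components, Cov(Tᵢ,Tⱼ) = Cov(Xᵢ,Xⱼ); the off-diagonal part of the true-score variance is the same as above.
True-score variance = [4²·8.5²·0.80 + 3²·12.9²·0.95] − 184.212 = 2347.61 − 184.212 = 2163.39.
Reliability = 2163.39 / 2469.48 = 0.876.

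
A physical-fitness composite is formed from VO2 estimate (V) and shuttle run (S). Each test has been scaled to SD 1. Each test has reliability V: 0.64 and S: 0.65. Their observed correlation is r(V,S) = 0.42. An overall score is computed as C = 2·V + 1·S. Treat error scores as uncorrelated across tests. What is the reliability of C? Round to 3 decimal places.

Var(C) = 2² + 1 + 2·[2·0.42] = 5 + 1.68 = 6.68.
Under uncorrelated errors the observed covariances equal the true-score covariances, so only the own-variance terms attenuate.
True-score variance = [2²·0.64 + 0.65] + 1.68 = 3.21 + 1.68 = 4.89.
Reliability = 4.89 / 6.68 = 0.732.

0.732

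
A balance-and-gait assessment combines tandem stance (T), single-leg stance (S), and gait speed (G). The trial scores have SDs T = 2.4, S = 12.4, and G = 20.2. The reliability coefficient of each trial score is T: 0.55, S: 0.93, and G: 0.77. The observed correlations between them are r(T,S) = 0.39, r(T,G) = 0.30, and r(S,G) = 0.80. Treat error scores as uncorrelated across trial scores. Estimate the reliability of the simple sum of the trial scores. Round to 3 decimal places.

0.895

Var(T+S+G) = 2.4² + 12.4² + 20.2² + 2·[2.4·12.4·0.39 + 2.4·20.2·0.30 + 12.4·20.2·0.80] = 567.56 + 453.069 = 1020.63.
Because errors are independent across components, Cov(Tᵢ,Tⱼ) = Cov(Xᵢ,Xⱼ); the off-diagonal part of the true-score variance is the same as above.
True-score variance = [2.4²·0.55 + 12.4²·0.93 + 20.2²·0.77] + 453.069 = 460.356 + 453.069 = 913.424.
Reliability = 913.424 / 1020.63 = 0.895.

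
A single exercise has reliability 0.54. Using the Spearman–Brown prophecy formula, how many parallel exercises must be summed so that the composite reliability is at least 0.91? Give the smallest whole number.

9

k ≥ ρ*(1−ρ₁)/(ρ₁(1−ρ*)) = 0.91·0.46 / (0.54·0.09) = 8.613.
Smallest integer k = 9.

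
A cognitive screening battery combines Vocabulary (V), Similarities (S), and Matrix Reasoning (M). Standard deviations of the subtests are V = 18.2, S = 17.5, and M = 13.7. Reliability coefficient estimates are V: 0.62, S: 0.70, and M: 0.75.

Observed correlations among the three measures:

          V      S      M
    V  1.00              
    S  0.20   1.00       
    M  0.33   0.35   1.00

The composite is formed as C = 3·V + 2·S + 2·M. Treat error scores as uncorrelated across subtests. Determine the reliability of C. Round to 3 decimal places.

0.771

Var(C) = 3²·18.2² + 2²·17.5² + 2²·13.7² + 2·[6·18.2·17.5·0.20 + 6·18.2·13.7·0.33 + 4·17.5·13.7·0.35] = 4956.92 + 2423.09 = 7380.01.
With uncorrelated errors the cross-covariances are all true-score covariance, so they carry over unchanged; only the diagonal terms shrink to ρᵢσᵢ².
True-score variance = [3²·18.2²·0.62 + 2²·17.5²·0.70 + 2²·13.7²·0.75] + 2423.09 = 3268.89 + 2423.09 = 5691.98.
Reliability = 5691.98 / 7380.01 = 0.771.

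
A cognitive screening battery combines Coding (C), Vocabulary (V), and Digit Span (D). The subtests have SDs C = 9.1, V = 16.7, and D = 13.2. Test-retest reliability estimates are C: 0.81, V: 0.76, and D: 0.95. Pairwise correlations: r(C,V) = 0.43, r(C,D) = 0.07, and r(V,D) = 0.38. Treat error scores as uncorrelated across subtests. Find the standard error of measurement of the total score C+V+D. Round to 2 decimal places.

Var(total) = 535.94 + 315.045 = 850.985.
True-score variance = 444.56 + 315.045 = 759.606, so reliability = 0.8926.
Error variance = 850.985 − 759.606 = 91.3795; SEM = √91.3795 = 9.56.

9.56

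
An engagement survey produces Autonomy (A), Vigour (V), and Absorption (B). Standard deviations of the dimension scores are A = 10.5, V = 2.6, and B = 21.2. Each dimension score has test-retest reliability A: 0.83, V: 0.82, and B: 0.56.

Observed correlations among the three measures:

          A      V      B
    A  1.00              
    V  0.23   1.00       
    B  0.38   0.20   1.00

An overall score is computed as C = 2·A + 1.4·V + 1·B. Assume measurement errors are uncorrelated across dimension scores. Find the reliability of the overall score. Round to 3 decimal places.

0.790

Var(C) = 2²·10.5² + 1.4²·2.6² + 21.2² + 2·[2.8·10.5·2.6·0.23 + 2·10.5·21.2·0.38 + 1.4·2.6·21.2·0.20] = 903.69 + 404.382 = 1308.07.
Because errors are independent across components, Cov(Tᵢ,Tⱼ) = Cov(Xᵢ,Xⱼ); the off-diagonal part of the true-score variance is the same as above.
True-score variance = [2²·10.5²·0.83 + 1.4²·2.6²·0.82 + 21.2²·0.56] + 404.382 = 628.581 + 404.382 = 1032.96.
Reliability = 1032.96 / 1308.07 = 0.790.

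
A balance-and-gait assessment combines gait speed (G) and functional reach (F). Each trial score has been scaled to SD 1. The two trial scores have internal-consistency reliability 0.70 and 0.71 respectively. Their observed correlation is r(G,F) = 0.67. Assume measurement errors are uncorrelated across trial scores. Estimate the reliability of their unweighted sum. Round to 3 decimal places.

0.823

Var(G+F) = 2 + 2·[0.67] = 2 + 1.34 = 3.34.
Under uncorrelated errors the observed covariances equal the true-score covariances, so only the own-variance terms attenuate.
True-score variance = [0.70 + 0.71] + 1.34 = 1.41 + 1.34 = 2.75.
Reliability = 2.75 / 3.34 = 0.823.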